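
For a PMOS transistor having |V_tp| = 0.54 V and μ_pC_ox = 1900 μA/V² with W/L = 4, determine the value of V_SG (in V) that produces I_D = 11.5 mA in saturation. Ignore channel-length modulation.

k_p = μ_pC_ox · (W/L) = 7.6 mA/V².
In saturation I_D = ½ k_p (V_SG − |V_tp|)², so V_SG − |V_tp| = √(2 I_D / k_p) = √(2 × 11.5 / 7.6) = 1.74 V.
V_SG = 0.54 + 1.74 = 2.28 V.

V_SG = 2.28 V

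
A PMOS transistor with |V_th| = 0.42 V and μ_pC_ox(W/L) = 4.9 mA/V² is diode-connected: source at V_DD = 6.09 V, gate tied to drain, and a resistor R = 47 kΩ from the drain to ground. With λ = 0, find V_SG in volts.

With gate tied to drain, V_SG = V_SD ≥ V_SG − |V_th|, so the device is in saturation.
KCL at the drain: ½ k_p (V_SG − |V_th|)² = (V_DD − V_SG)/R.
Let x = V_SG − 0.42. Then 115 x² + x − 5.67 = 0, giving x = 0.218 V (positive root), so V_SG = 0.638 V.
I_D = (V_DD − V_SG)/R = (6.09 − 0.638) / 47 = 0.116 mA.

V_SG = 0.638 V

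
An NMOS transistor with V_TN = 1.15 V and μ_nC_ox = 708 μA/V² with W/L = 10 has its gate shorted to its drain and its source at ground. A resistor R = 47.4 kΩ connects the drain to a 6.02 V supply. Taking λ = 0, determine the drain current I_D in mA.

I_D = 0.0992 mA

With gate tied to drain, V_GS = V_DS ≥ V_GS − V_TN, so the device is in saturation.
k_n = μ_nC_ox · (W/L) = 7.08 mA/V².
KCL at the drain: ½ k_n (V_GS − V_TN)² = (V_DD − V_GS)/R.
Let x = V_GS − 1.15. Then 168 x² + x − 4.87 = 0, giving x = 0.167 V (positive root), so V_GS = 1.32 V.
I_D = (V_DD − V_GS)/R = (6.02 − 1.32) / 47.4 = 0.0992 mA.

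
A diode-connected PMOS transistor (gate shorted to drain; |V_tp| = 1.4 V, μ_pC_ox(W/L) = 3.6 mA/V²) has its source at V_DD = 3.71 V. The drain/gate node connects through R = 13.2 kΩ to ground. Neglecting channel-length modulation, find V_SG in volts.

V_SG = 1.69 V

With gate tied to drain, V_SG = V_SD ≥ V_SG − |V_tp|, so the device is in saturation.
KCL at the drain: ½ k_p (V_SG − |V_tp|)² = (V_DD − V_SG)/R.
Let x = V_SG − 1.4. Then 23.8 x² + x − 2.31 = 0, giving x = 0.291 V (positive root), so V_SG = 1.69 V.
I_D = (V_DD − V_SG)/R = (3.71 − 1.69) / 13.2 = 0.153 mA.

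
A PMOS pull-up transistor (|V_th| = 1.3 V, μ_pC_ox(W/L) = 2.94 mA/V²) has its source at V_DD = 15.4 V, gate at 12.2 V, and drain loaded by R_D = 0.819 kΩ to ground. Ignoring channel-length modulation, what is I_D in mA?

V_SG = V_DD − V_G = 15.4 − 12.2 = 3.2 V, so V_ov = 3.2 − 1.3 = 1.9 V.
Assume saturation: I_D = ½ k_p V_ov² = 0.5 × 2.94 × 1.9² = 5.31 mA, giving V_SD = V_DD − I_D R_D = 15.4 − 5.31 × 0.819 = 11.1 V.
V_SD = 11.1 V ≥ V_ov = 1.9 V, confirming saturation.

I_D = 5.31 mA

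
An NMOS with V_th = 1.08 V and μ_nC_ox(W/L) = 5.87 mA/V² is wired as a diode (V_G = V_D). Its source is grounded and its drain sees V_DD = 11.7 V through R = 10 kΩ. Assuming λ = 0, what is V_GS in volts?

With gate tied to drain, V_GS = V_DS ≥ V_GS − V_th, so the device is in saturation.
KCL at the drain: ½ k_n (V_GS − V_th)² = (V_DD − V_GS)/R.
Let x = V_GS − 1.08. Then 29.4 x² + x − 10.62 = 0, giving x = 0.585 V (positive root), so V_GS = 1.66 V.
I_D = (V_DD − V_GS)/R = (11.7 − 1.66) / 10 = 1 mA.

V_GS = 1.66 V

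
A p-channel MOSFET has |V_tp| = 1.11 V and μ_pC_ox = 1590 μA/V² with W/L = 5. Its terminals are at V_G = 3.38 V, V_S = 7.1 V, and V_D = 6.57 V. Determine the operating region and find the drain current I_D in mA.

Triode; I_D = 9.88 mA

V_SG = V_S − V_G = 7.1 − 3.38 = 3.72 V; V_SD = V_S − V_D = 7.1 − 6.57 = 0.53 V.
k_p = μ_pC_ox · (W/L) = 7.95 mA/V².
V_ov = V_SG − |V_tp| = 3.72 − 1.11 = 2.61 V.
Since V_SD = 0.53 V < V_ov = 2.61 V, the device is in the triode region.
I_D = k_p [V_ov · V_SD − ½ V_SD²] = 7.95 × [2.61 × 0.53 − 0.5 × 0.53²] = 9.88 mA.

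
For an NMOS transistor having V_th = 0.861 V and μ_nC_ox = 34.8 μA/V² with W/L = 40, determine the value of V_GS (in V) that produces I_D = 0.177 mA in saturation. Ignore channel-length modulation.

V_GS = 1.37 V

k_n = μ_nC_ox · (W/L) = 1.392 mA/V².
In saturation I_D = ½ k_n (V_GS − V_th)², so V_GS − V_th = √(2 I_D / k_n) = √(2 × 0.177 / 1.392) = 0.504 V.
V_GS = 0.861 + 0.504 = 1.37 V.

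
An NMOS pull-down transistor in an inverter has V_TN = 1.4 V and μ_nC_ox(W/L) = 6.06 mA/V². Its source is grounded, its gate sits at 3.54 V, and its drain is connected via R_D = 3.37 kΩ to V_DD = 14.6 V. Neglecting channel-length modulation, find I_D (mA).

V_GS = V_G = 3.54 V, so V_ov = 3.54 − 1.4 = 2.14 V.
Assume saturation: I_D = ½ k_n V_ov² = 0.5 × 6.06 × 2.14² = 13.9 mA, giving V_DS = V_DD − I_D R_D = 14.6 − 13.9 × 3.37 = -32.2 V.
But -32.2 V < V_ov = 2.14 V, so the device is actually in triode.
In triode I_D = k_n[V_ov V_DS − ½ V_DS²] and I_D = (V_DD − V_DS)/R_D. Equating: 10.2 V_DS² − 44.7 V_DS + 14.6 = 0, giving V_DS = 0.355 V (the root below V_ov).
I_D = (14.6 − 0.355) / 3.37 = 4.23 mA.

I_D = 4.23 mA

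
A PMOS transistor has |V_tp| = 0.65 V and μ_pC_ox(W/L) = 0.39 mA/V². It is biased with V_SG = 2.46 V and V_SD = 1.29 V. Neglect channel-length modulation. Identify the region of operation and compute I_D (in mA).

Triode; I_D = 0.586 mA

V_ov = V_SG − |V_tp| = 2.46 − 0.65 = 1.81 V.
Since V_SD = 1.29 V < V_ov = 1.81 V, the device is in the triode region.
I_D = k_p [V_ov · V_SD − ½ V_SD²] = 0.39 × [1.81 × 1.29 − 0.5 × 1.29²] = 0.586 mA.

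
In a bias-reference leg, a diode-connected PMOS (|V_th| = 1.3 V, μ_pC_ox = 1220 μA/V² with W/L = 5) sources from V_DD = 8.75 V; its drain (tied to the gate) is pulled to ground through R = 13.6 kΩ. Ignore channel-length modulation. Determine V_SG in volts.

V_SG = 1.71 V

With gate tied to drain, V_SG = V_SD ≥ V_SG − |V_th|, so the device is in saturation.
k_p = μ_pC_ox · (W/L) = 6.1 mA/V².
KCL at the drain: ½ k_p (V_SG − |V_th|)² = (V_DD − V_SG)/R.
Let x = V_SG − 1.3. Then 41.5 x² + x − 7.45 = 0, giving x = 0.412 V (positive root), so V_SG = 1.71 V.
I_D = (V_DD − V_SG)/R = (8.75 − 1.71) / 13.6 = 0.518 mA.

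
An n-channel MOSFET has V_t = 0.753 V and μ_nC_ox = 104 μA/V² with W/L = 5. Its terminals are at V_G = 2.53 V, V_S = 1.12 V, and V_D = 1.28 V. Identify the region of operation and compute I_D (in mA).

V_GS = V_G − V_S = 2.53 − 1.12 = 1.41 V; V_DS = V_D − V_S = 1.28 − 1.12 = 0.16 V.
k_n = μ_nC_ox · (W/L) = 0.52 mA/V².
V_ov = V_GS − V_t = 1.41 − 0.753 = 0.657 V.
Since V_DS = 0.16 V < V_ov = 0.657 V, the device is in the triode region.
I_D = k_n [V_ov · V_DS − ½ V_DS²] = 0.52 × [0.657 × 0.16 − 0.5 × 0.16²] = 0.048 mA.

Triode; I_D = 0.0480 mA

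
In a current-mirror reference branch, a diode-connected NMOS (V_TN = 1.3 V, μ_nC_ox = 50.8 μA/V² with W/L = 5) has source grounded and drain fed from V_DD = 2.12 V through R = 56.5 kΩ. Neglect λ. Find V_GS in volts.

V_GS = 1.58 V

With gate tied to drain, V_GS = V_DS ≥ V_GS − V_TN, so the device is in saturation.
k_n = μ_nC_ox · (W/L) = 0.254 mA/V².
KCL at the drain: ½ k_n (V_GS − V_TN)² = (V_DD − V_GS)/R.
Let x = V_GS − 1.3. Then 7.18 x² + x − 0.82 = 0, giving x = 0.275 V (positive root), so V_GS = 1.58 V.
I_D = (V_DD − V_GS)/R = (2.12 − 1.58) / 56.5 = 0.00964 mA.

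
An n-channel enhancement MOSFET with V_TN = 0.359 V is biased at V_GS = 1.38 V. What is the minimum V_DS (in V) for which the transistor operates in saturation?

V_DS,sat = 1.02 V

The boundary between triode and saturation is V_DS = V_GS − V_TN = V_ov.
V_ov = 1.38 − 0.359 = 1.02 V.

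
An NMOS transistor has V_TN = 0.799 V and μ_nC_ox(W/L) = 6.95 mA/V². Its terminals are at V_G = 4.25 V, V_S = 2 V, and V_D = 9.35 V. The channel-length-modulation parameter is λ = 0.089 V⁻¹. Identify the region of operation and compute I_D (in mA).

V_GS = V_G − V_S = 4.25 − 2 = 2.25 V; V_DS = V_D − V_S = 9.35 − 2 = 7.35 V.
V_ov = V_GS − V_TN = 2.25 − 0.799 = 1.45 V.
Since V_DS = 7.35 V ≥ V_ov = 1.45 V, the device is in saturation.
I_D = ½ k_n V_ov² (1 + λ V_DS) = 0.5 × 6.95 × 1.45² × (1 + 0.089 × 7.35) = 12.1 mA.

Saturation; I_D = 12.1 mA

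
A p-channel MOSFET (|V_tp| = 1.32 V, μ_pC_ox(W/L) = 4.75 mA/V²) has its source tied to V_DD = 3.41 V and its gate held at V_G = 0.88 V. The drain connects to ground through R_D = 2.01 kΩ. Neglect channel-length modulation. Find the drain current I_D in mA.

V_SG = V_DD − V_G = 3.41 − 0.88 = 2.53 V, so V_ov = 2.53 − 1.32 = 1.21 V.
Assume saturation: I_D = ½ k_p V_ov² = 0.5 × 4.75 × 1.21² = 3.48 mA, giving V_SD = V_DD − I_D R_D = 3.41 − 3.48 × 2.01 = -3.58 V.
But -3.58 V < V_ov = 1.21 V, so the device is actually in triode.
In triode I_D = k_p[V_ov V_SD − ½ V_SD²] and I_D = (V_DD − V_SD)/R_D. Equating: 4.77 V_SD² − 12.55 V_SD + 3.41 = 0, giving V_SD = 0.308 V (the root below V_ov).
I_D = (3.41 − 0.308) / 2.01 = 1.54 mA.

I_D = 1.54 mA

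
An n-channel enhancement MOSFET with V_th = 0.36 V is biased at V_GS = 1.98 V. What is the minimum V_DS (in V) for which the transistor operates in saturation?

The boundary between triode and saturation is V_DS = V_GS − V_th = V_ov.
V_ov = 1.98 − 0.36 = 1.62 V.

V_DS,sat = 1.62 V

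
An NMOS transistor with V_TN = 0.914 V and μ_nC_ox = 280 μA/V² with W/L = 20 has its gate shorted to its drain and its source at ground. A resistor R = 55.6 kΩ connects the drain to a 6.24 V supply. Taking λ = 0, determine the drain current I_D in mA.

With gate tied to drain, V_GS = V_DS ≥ V_GS − V_TN, so the device is in saturation.
k_n = μ_nC_ox · (W/L) = 5.6 mA/V².
KCL at the drain: ½ k_n (V_GS − V_TN)² = (V_DD − V_GS)/R.
Let x = V_GS − 0.914. Then 156 x² + x − 5.326 = 0, giving x = 0.182 V (positive root), so V_GS = 1.1 V.
I_D = (V_DD − V_GS)/R = (6.24 − 1.1) / 55.6 = 0.0925 mA.

I_D = 0.0925 mA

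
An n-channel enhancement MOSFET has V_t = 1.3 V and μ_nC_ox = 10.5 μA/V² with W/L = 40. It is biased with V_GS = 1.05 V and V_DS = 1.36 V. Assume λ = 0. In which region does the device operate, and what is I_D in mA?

Cutoff; I_D = 0 mA

V_GS = 1.05 V < V_t = 1.3 V, so the transistor is in cutoff.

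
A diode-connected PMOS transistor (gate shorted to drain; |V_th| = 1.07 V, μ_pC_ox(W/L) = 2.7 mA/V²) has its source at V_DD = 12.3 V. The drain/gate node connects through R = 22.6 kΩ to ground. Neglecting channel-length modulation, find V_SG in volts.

With gate tied to drain, V_SG = V_SD ≥ V_SG − |V_th|, so the device is in saturation.
KCL at the drain: ½ k_p (V_SG − |V_th|)² = (V_DD − V_SG)/R.
Let x = V_SG − 1.07. Then 30.5 x² + x − 11.23 = 0, giving x = 0.591 V (positive root), so V_SG = 1.66 V.
I_D = (V_DD − V_SG)/R = (12.3 − 1.66) / 22.6 = 0.471 mA.

V_SG = 1.66 V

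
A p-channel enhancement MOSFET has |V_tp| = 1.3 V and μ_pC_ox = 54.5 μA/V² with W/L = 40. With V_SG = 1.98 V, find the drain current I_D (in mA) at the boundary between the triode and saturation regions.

At the boundary V_SD = V_ov = V_SG − |V_tp| = 1.98 − 1.3 = 0.68 V.
k_p = μ_pC_ox · (W/L) = 2.18 mA/V².
I_D = ½ k_p V_ov² = 0.5 × 2.18 × 0.68² = 0.504 mA.

I_D = 0.504 mA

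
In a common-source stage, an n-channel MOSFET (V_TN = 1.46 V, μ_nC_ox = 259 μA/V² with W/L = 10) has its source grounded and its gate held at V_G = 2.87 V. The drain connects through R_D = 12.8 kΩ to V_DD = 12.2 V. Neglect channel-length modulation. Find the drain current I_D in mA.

V_GS = V_G = 2.87 V, so V_ov = 2.87 − 1.46 = 1.41 V.
k_n = μ_nC_ox · (W/L) = 2.59 mA/V².
Assume saturation: I_D = ½ k_n V_ov² = 0.5 × 2.59 × 1.41² = 2.57 mA, giving V_DS = V_DD − I_D R_D = 12.2 − 2.57 × 12.8 = -20.8 V.
But -20.8 V < V_ov = 1.41 V, so the device is actually in triode.
In triode I_D = k_n[V_ov V_DS − ½ V_DS²] and I_D = (V_DD − V_DS)/R_D. Equating: 16.6 V_DS² − 47.74 V_DS + 12.2 = 0, giving V_DS = 0.283 V (the root below V_ov).
I_D = (12.2 − 0.283) / 12.8 = 0.931 mA.

I_D = 0.931 mA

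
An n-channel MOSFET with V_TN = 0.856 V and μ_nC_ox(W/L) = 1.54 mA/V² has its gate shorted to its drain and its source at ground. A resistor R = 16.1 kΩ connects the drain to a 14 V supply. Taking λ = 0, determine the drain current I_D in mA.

With gate tied to drain, V_GS = V_DS ≥ V_GS − V_TN, so the device is in saturation.
KCL at the drain: ½ k_n (V_GS − V_TN)² = (V_DD − V_GS)/R.
Let x = V_GS − 0.856. Then 12.4 x² + x − 13.14 = 0, giving x = 0.99 V (positive root), so V_GS = 1.85 V.
I_D = (V_DD − V_GS)/R = (14 − 1.85) / 16.1 = 0.755 mA.

I_D = 0.755 mA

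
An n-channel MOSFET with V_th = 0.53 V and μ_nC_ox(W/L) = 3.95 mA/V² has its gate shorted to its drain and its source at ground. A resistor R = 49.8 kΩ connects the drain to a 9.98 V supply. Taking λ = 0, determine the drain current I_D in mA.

With gate tied to drain, V_GS = V_DS ≥ V_GS − V_th, so the device is in saturation.
KCL at the drain: ½ k_n (V_GS − V_th)² = (V_DD − V_GS)/R.
Let x = V_GS − 0.53. Then 98.4 x² + x − 9.45 = 0, giving x = 0.305 V (positive root), so V_GS = 0.835 V.
I_D = (V_DD − V_GS)/R = (9.98 − 0.835) / 49.8 = 0.184 mA.

I_D = 0.184 mA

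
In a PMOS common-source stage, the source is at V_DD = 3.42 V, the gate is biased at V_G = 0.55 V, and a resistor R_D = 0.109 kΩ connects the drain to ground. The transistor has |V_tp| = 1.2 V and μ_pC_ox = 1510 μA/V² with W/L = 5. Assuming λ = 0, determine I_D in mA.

I_D = 10.5 mA

V_SG = V_DD − V_G = 3.42 − 0.55 = 2.87 V, so V_ov = 2.87 − 1.2 = 1.67 V.
k_p = μ_pC_ox · (W/L) = 7.55 mA/V².
Assume saturation: I_D = ½ k_p V_ov² = 0.5 × 7.55 × 1.67² = 10.5 mA, giving V_SD = V_DD − I_D R_D = 3.42 − 10.5 × 0.109 = 2.27 V.
V_SD = 2.27 V ≥ V_ov = 1.67 V, confirming saturation.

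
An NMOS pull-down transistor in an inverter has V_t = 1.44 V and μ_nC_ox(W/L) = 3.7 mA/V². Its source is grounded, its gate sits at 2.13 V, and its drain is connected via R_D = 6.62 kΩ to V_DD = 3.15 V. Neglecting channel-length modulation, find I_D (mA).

I_D = 0.445 mA

V_GS = V_G = 2.13 V, so V_ov = 2.13 − 1.44 = 0.69 V.
Assume saturation: I_D = ½ k_n V_ov² = 0.5 × 3.7 × 0.69² = 0.881 mA, giving V_DS = V_DD − I_D R_D = 3.15 − 0.881 × 6.62 = -2.68 V.
But -2.68 V < V_ov = 0.69 V, so the device is actually in triode.
In triode I_D = k_n[V_ov V_DS − ½ V_DS²] and I_D = (V_DD − V_DS)/R_D. Equating: 12.2 V_DS² − 17.9 V_DS + 3.15 = 0, giving V_DS = 0.205 V (the root below V_ov).
I_D = (3.15 − 0.205) / 6.62 = 0.445 mA.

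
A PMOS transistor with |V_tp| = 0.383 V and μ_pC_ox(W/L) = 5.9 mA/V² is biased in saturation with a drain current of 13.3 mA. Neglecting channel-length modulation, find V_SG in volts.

In saturation I_D = ½ k_p (V_SG − |V_tp|)², so V_SG − |V_tp| = √(2 I_D / k_p) = √(2 × 13.3 / 5.9) = 2.12 V.
V_SG = 0.383 + 2.12 = 2.51 V.

V_SG = 2.51 V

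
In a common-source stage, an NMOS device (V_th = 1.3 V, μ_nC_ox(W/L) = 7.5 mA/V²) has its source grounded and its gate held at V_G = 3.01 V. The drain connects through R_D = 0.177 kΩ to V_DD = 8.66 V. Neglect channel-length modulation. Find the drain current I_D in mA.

V_GS = V_G = 3.01 V, so V_ov = 3.01 − 1.3 = 1.71 V.
Assume saturation: I_D = ½ k_n V_ov² = 0.5 × 7.5 × 1.71² = 11 mA, giving V_DS = V_DD − I_D R_D = 8.66 − 11 × 0.177 = 6.72 V.
V_DS = 6.72 V ≥ V_ov = 1.71 V, confirming saturation.

I_D = 11.0 mA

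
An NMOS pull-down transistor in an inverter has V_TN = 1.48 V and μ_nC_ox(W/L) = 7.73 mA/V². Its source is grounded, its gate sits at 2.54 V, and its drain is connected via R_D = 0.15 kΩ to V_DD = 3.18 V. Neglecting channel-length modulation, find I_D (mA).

I_D = 4.34 mA

V_GS = V_G = 2.54 V, so V_ov = 2.54 − 1.48 = 1.06 V.
Assume saturation: I_D = ½ k_n V_ov² = 0.5 × 7.73 × 1.06² = 4.34 mA, giving V_DS = V_DD − I_D R_D = 3.18 − 4.34 × 0.15 = 2.53 V.
V_DS = 2.53 V ≥ V_ov = 1.06 V, confirming saturation.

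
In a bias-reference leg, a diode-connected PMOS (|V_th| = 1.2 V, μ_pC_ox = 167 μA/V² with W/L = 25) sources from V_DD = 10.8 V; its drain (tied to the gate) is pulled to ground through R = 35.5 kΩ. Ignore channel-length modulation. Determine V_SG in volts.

With gate tied to drain, V_SG = V_SD ≥ V_SG − |V_th|, so the device is in saturation.
k_p = μ_pC_ox · (W/L) = 4.175 mA/V².
KCL at the drain: ½ k_p (V_SG − |V_th|)² = (V_DD − V_SG)/R.
Let x = V_SG − 1.2. Then 74.1 x² + x − 9.6 = 0, giving x = 0.353 V (positive root), so V_SG = 1.55 V.
I_D = (V_DD − V_SG)/R = (10.8 − 1.55) / 35.5 = 0.26 mA.

V_SG = 1.55 V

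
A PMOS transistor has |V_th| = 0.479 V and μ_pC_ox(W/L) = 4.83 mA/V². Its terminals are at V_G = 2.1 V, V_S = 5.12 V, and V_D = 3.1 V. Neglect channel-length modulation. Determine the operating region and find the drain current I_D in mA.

V_SG = V_S − V_G = 5.12 − 2.1 = 3.02 V; V_SD = V_S − V_D = 5.12 − 3.1 = 2.02 V.
V_ov = V_SG − |V_th| = 3.02 − 0.479 = 2.54 V.
Since V_SD = 2.02 V < V_ov = 2.54 V, the device is in the triode region.
I_D = k_p [V_ov · V_SD − ½ V_SD²] = 4.83 × [2.54 × 2.02 − 0.5 × 2.02²] = 14.9 mA.

Triode; I_D = 14.9 mA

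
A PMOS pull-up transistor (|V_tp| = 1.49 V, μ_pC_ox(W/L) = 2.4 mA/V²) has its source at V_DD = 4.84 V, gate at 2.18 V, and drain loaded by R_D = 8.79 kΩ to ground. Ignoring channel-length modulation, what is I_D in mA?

I_D = 0.527 mA

V_SG = V_DD − V_G = 4.84 − 2.18 = 2.66 V, so V_ov = 2.66 − 1.49 = 1.17 V.
Assume saturation: I_D = ½ k_p V_ov² = 0.5 × 2.4 × 1.17² = 1.64 mA, giving V_SD = V_DD − I_D R_D = 4.84 − 1.64 × 8.79 = -9.6 V.
But -9.6 V < V_ov = 1.17 V, so the device is actually in triode.
In triode I_D = k_p[V_ov V_SD − ½ V_SD²] and I_D = (V_DD − V_SD)/R_D. Equating: 10.5 V_SD² − 25.68 V_SD + 4.84 = 0, giving V_SD = 0.206 V (the root below V_ov).
I_D = (4.84 − 0.206) / 8.79 = 0.527 mA.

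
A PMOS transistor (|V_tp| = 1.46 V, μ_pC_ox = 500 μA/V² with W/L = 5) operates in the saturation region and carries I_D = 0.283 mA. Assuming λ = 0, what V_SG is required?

k_p = μ_pC_ox · (W/L) = 2.5 mA/V².
In saturation I_D = ½ k_p (V_SG − |V_tp|)², so V_SG − |V_tp| = √(2 I_D / k_p) = √(2 × 0.283 / 2.5) = 0.476 V.
V_SG = 1.46 + 0.476 = 1.94 V.

V_SG = 1.94 V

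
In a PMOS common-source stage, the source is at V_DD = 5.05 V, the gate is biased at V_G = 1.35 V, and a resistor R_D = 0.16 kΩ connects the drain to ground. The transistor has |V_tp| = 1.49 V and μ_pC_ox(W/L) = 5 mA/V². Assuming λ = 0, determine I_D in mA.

V_SG = V_DD − V_G = 5.05 − 1.35 = 3.7 V, so V_ov = 3.7 − 1.49 = 2.21 V.
Assume saturation: I_D = ½ k_p V_ov² = 0.5 × 5 × 2.21² = 12.2 mA, giving V_SD = V_DD − I_D R_D = 5.05 − 12.2 × 0.16 = 3.1 V.
V_SD = 3.1 V ≥ V_ov = 2.21 V, confirming saturation.

I_D = 12.2 mA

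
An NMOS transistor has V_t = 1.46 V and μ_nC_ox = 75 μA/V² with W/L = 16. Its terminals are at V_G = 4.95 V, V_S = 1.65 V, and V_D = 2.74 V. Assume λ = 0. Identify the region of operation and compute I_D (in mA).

Triode; I_D = 1.69 mA

V_GS = V_G − V_S = 4.95 − 1.65 = 3.3 V; V_DS = V_D − V_S = 2.74 − 1.65 = 1.09 V.
k_n = μ_nC_ox · (W/L) = 1.2 mA/V².
V_ov = V_GS − V_t = 3.3 − 1.46 = 1.84 V.
Since V_DS = 1.09 V < V_ov = 1.84 V, the device is in the triode region.
I_D = k_n [V_ov · V_DS − ½ V_DS²] = 1.2 × [1.84 × 1.09 − 0.5 × 1.09²] = 1.69 mA.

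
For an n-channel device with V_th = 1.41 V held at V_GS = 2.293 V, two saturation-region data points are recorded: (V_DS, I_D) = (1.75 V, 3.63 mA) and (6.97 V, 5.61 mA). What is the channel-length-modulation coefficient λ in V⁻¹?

λ = 0.128 V⁻¹

With V_GS fixed, I_D ∝ (1 + λ V_DS) in saturation, so I_D2/I_D1 = (1 + λ V_DS2)/(1 + λ V_DS1).
5.61/3.63 = 1.545 = (1 + 6.97 λ)/(1 + 1.75 λ).
Solving: λ (I_D1 V_DS2 − I_D2 V_DS1) = I_D2 − I_D1, so λ = (5.61 − 3.63) / (3.63 × 6.97 − 5.61 × 1.75) = 1.98 / 15.5 = 0.128 V⁻¹.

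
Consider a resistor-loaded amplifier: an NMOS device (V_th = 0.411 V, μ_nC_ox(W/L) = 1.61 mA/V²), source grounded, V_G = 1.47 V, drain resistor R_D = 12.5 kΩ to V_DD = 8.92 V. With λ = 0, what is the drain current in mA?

I_D = 0.672 mA

V_GS = V_G = 1.47 V, so V_ov = 1.47 − 0.411 = 1.06 V.
Assume saturation: I_D = ½ k_n V_ov² = 0.5 × 1.61 × 1.06² = 0.903 mA, giving V_DS = V_DD − I_D R_D = 8.92 − 0.903 × 12.5 = -2.36 V.
But -2.36 V < V_ov = 1.06 V, so the device is actually in triode.
In triode I_D = k_n[V_ov V_DS − ½ V_DS²] and I_D = (V_DD − V_DS)/R_D. Equating: 10.1 V_DS² − 22.31 V_DS + 8.92 = 0, giving V_DS = 0.523 V (the root below V_ov).
I_D = (8.92 − 0.523) / 12.5 = 0.672 mA.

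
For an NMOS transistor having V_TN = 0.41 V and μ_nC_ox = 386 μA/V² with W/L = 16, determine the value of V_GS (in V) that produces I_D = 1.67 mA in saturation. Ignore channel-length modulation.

k_n = μ_nC_ox · (W/L) = 6.176 mA/V².
In saturation I_D = ½ k_n (V_GS − V_TN)², so V_GS − V_TN = √(2 I_D / k_n) = √(2 × 1.67 / 6.176) = 0.735 V.
V_GS = 0.41 + 0.735 = 1.15 V.

V_GS = 1.15 V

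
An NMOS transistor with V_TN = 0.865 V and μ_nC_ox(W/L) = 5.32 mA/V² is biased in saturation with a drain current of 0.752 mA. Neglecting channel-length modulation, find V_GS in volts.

In saturation I_D = ½ k_n (V_GS − V_TN)², so V_GS − V_TN = √(2 I_D / k_n) = √(2 × 0.752 / 5.32) = 0.532 V.
V_GS = 0.865 + 0.532 = 1.4 V.

V_GS = 1.40 V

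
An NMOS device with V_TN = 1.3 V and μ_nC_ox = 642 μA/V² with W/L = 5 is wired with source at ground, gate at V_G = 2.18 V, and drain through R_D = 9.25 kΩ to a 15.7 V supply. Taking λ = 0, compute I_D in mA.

I_D = 1.24 mA

V_GS = V_G = 2.18 V, so V_ov = 2.18 − 1.3 = 0.88 V.
k_n = μ_nC_ox · (W/L) = 3.21 mA/V².
Assume saturation: I_D = ½ k_n V_ov² = 0.5 × 3.21 × 0.88² = 1.24 mA, giving V_DS = V_DD − I_D R_D = 15.7 − 1.24 × 9.25 = 4.2 V.
V_DS = 4.2 V ≥ V_ov = 0.88 V, confirming saturation.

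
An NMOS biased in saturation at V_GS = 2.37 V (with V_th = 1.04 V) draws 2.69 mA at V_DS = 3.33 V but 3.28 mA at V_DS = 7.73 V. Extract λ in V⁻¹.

λ = 0.0598 V⁻¹

With V_GS fixed, I_D ∝ (1 + λ V_DS) in saturation, so I_D2/I_D1 = (1 + λ V_DS2)/(1 + λ V_DS1).
3.28/2.69 = 1.219 = (1 + 7.73 λ)/(1 + 3.33 λ).
Solving: λ (I_D1 V_DS2 − I_D2 V_DS1) = I_D2 − I_D1, so λ = (3.28 − 2.69) / (2.69 × 7.73 − 3.28 × 3.33) = 0.59 / 9.87 = 0.0598 V⁻¹.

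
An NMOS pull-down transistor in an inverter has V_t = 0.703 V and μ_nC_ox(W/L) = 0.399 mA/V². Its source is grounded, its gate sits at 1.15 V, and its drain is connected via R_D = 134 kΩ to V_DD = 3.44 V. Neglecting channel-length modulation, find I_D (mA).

I_D = 0.0244 mA

V_GS = V_G = 1.15 V, so V_ov = 1.15 − 0.703 = 0.447 V.
Assume saturation: I_D = ½ k_n V_ov² = 0.5 × 0.399 × 0.447² = 0.0399 mA, giving V_DS = V_DD − I_D R_D = 3.44 − 0.0399 × 134 = -1.9 V.
But -1.9 V < V_ov = 0.447 V, so the device is actually in triode.
In triode I_D = k_n[V_ov V_DS − ½ V_DS²] and I_D = (V_DD − V_DS)/R_D. Equating: 26.7 V_DS² − 24.9 V_DS + 3.44 = 0, giving V_DS = 0.169 V (the root below V_ov).
I_D = (3.44 − 0.169) / 134 = 0.0244 mA.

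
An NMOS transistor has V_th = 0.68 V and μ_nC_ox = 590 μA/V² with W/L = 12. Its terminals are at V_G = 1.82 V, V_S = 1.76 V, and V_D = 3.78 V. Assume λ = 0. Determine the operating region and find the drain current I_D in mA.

V_GS = V_G − V_S = 1.82 − 1.76 = 0.06 V; V_DS = V_D − V_S = 3.78 − 1.76 = 2.02 V.
V_GS = 0.06 V < V_th = 0.68 V, so the transistor is in cutoff.

Cutoff; I_D = 0 mA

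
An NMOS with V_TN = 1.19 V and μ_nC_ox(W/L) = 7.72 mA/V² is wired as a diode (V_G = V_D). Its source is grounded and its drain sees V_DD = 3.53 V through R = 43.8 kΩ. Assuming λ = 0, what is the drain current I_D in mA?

With gate tied to drain, V_GS = V_DS ≥ V_GS − V_TN, so the device is in saturation.
KCL at the drain: ½ k_n (V_GS − V_TN)² = (V_DD − V_GS)/R.
Let x = V_GS − 1.19. Then 169 x² + x − 2.34 = 0, giving x = 0.115 V (positive root), so V_GS = 1.3 V.
I_D = (V_DD − V_GS)/R = (3.53 − 1.3) / 43.8 = 0.0508 mA.

I_D = 0.0508 mA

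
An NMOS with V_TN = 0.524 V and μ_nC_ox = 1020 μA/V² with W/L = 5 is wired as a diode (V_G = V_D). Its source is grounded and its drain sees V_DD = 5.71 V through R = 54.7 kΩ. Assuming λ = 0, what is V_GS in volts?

With gate tied to drain, V_GS = V_DS ≥ V_GS − V_TN, so the device is in saturation.
k_n = μ_nC_ox · (W/L) = 5.1 mA/V².
KCL at the drain: ½ k_n (V_GS − V_TN)² = (V_DD − V_GS)/R.
Let x = V_GS − 0.524. Then 139 x² + x − 5.186 = 0, giving x = 0.189 V (positive root), so V_GS = 0.713 V.
I_D = (V_DD − V_GS)/R = (5.71 − 0.713) / 54.7 = 0.0913 mA.

V_GS = 0.713 V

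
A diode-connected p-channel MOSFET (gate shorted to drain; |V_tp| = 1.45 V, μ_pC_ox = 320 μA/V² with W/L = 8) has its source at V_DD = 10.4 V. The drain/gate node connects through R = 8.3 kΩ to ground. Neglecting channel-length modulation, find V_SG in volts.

V_SG = 2.32 V

With gate tied to drain, V_SG = V_SD ≥ V_SG − |V_tp|, so the device is in saturation.
k_p = μ_pC_ox · (W/L) = 2.56 mA/V².
KCL at the drain: ½ k_p (V_SG − |V_tp|)² = (V_DD − V_SG)/R.
Let x = V_SG − 1.45. Then 10.6 x² + x − 8.95 = 0, giving x = 0.872 V (positive root), so V_SG = 2.32 V.
I_D = (V_DD − V_SG)/R = (10.4 − 2.32) / 8.3 = 0.973 mA.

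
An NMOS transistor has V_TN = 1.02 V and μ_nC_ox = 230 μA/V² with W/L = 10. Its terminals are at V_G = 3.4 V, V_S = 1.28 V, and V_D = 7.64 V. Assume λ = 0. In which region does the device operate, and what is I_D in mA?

V_GS = V_G − V_S = 3.4 − 1.28 = 2.12 V; V_DS = V_D − V_S = 7.64 − 1.28 = 6.36 V.
k_n = μ_nC_ox · (W/L) = 2.3 mA/V².
V_ov = V_GS − V_TN = 2.12 − 1.02 = 1.1 V.
Since V_DS = 6.36 V ≥ V_ov = 1.1 V, the device is in saturation.
I_D = ½ k_n V_ov² = 0.5 × 2.3 × 1.1² = 1.39 mA.

Saturation; I_D = 1.39 mA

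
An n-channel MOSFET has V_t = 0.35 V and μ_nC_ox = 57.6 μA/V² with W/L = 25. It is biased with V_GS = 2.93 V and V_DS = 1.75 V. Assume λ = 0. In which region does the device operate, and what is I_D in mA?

Triode; I_D = 4.30 mA

k_n = μ_nC_ox · (W/L) = 1.44 mA/V².
V_ov = V_GS − V_t = 2.93 − 0.35 = 2.58 V.
Since V_DS = 1.75 V < V_ov = 2.58 V, the device is in the triode region.
I_D = k_n [V_ov · V_DS − ½ V_DS²] = 1.44 × [2.58 × 1.75 − 0.5 × 1.75²] = 4.3 mA.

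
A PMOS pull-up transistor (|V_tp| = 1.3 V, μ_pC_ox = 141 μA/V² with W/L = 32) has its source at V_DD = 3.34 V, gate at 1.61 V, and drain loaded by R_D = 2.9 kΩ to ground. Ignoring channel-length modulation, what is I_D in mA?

V_SG = V_DD − V_G = 3.34 − 1.61 = 1.73 V, so V_ov = 1.73 − 1.3 = 0.43 V.
k_p = μ_pC_ox · (W/L) = 4.512 mA/V².
Assume saturation: I_D = ½ k_p V_ov² = 0.5 × 4.512 × 0.43² = 0.417 mA, giving V_SD = V_DD − I_D R_D = 3.34 − 0.417 × 2.9 = 2.13 V.
V_SD = 2.13 V ≥ V_ov = 0.43 V, confirming saturation.

I_D = 0.417 mA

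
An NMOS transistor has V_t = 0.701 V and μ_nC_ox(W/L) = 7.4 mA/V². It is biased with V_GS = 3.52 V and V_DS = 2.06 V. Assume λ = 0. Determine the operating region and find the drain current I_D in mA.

Triode; I_D = 27.3 mA

V_ov = V_GS − V_t = 3.52 − 0.701 = 2.82 V.
Since V_DS = 2.06 V < V_ov = 2.82 V, the device is in the triode region.
I_D = k_n [V_ov · V_DS − ½ V_DS²] = 7.4 × [2.82 × 2.06 − 0.5 × 2.06²] = 27.3 mA.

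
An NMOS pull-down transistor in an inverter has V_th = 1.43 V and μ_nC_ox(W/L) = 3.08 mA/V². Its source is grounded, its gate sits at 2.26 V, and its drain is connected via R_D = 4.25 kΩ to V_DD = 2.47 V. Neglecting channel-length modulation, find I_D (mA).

I_D = 0.525 mA

V_GS = V_G = 2.26 V, so V_ov = 2.26 − 1.43 = 0.83 V.
Assume saturation: I_D = ½ k_n V_ov² = 0.5 × 3.08 × 0.83² = 1.06 mA, giving V_DS = V_DD − I_D R_D = 2.47 − 1.06 × 4.25 = -2.04 V.
But -2.04 V < V_ov = 0.83 V, so the device is actually in triode.
In triode I_D = k_n[V_ov V_DS − ½ V_DS²] and I_D = (V_DD − V_DS)/R_D. Equating: 6.54 V_DS² − 11.86 V_DS + 2.47 = 0, giving V_DS = 0.24 V (the root below V_ov).
I_D = (2.47 − 0.24) / 4.25 = 0.525 mA.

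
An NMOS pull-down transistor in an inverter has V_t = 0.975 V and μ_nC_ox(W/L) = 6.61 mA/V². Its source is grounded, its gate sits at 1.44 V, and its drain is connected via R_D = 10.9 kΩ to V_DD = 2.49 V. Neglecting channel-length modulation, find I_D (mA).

I_D = 0.221 mA

V_GS = V_G = 1.44 V, so V_ov = 1.44 − 0.975 = 0.465 V.
Assume saturation: I_D = ½ k_n V_ov² = 0.5 × 6.61 × 0.465² = 0.715 mA, giving V_DS = V_DD − I_D R_D = 2.49 − 0.715 × 10.9 = -5.3 V.
But -5.3 V < V_ov = 0.465 V, so the device is actually in triode.
In triode I_D = k_n[V_ov V_DS − ½ V_DS²] and I_D = (V_DD − V_DS)/R_D. Equating: 36 V_DS² − 34.5 V_DS + 2.49 = 0, giving V_DS = 0.0786 V (the root below V_ov).
I_D = (2.49 − 0.0786) / 10.9 = 0.221 mA.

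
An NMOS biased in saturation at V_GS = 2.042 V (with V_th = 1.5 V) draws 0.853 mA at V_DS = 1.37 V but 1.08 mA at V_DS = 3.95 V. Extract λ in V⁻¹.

λ = 0.120 V⁻¹

With V_GS fixed, I_D ∝ (1 + λ V_DS) in saturation, so I_D2/I_D1 = (1 + λ V_DS2)/(1 + λ V_DS1).
1.08/0.853 = 1.266 = (1 + 3.95 λ)/(1 + 1.37 λ).
Solving: λ (I_D1 V_DS2 − I_D2 V_DS1) = I_D2 − I_D1, so λ = (1.08 − 0.853) / (0.853 × 3.95 − 1.08 × 1.37) = 0.227 / 1.89 = 0.12 V⁻¹.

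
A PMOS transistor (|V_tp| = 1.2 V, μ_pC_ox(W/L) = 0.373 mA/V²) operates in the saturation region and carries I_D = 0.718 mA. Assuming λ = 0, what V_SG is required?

In saturation I_D = ½ k_p (V_SG − |V_tp|)², so V_SG − |V_tp| = √(2 I_D / k_p) = √(2 × 0.718 / 0.373) = 1.96 V.
V_SG = 1.2 + 1.96 = 3.16 V.

V_SG = 3.16 V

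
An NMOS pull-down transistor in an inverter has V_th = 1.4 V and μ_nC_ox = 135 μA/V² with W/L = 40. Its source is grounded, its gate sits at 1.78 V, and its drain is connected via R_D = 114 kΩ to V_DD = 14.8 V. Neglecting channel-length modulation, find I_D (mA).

I_D = 0.129 mA

V_GS = V_G = 1.78 V, so V_ov = 1.78 − 1.4 = 0.38 V.
k_n = μ_nC_ox · (W/L) = 5.4 mA/V².
Assume saturation: I_D = ½ k_n V_ov² = 0.5 × 5.4 × 0.38² = 0.39 mA, giving V_DS = V_DD − I_D R_D = 14.8 − 0.39 × 114 = -29.6 V.
But -29.6 V < V_ov = 0.38 V, so the device is actually in triode.
In triode I_D = k_n[V_ov V_DS − ½ V_DS²] and I_D = (V_DD − V_DS)/R_D. Equating: 308 V_DS² − 234.9 V_DS + 14.8 = 0, giving V_DS = 0.0693 V (the root below V_ov).
I_D = (14.8 − 0.0693) / 114 = 0.129 mA.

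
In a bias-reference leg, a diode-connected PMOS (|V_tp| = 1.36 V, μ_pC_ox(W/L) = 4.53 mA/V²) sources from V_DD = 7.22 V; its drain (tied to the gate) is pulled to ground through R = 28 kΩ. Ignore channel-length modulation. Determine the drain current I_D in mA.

With gate tied to drain, V_SG = V_SD ≥ V_SG − |V_tp|, so the device is in saturation.
KCL at the drain: ½ k_p (V_SG − |V_tp|)² = (V_DD − V_SG)/R.
Let x = V_SG − 1.36. Then 63.4 x² + x − 5.86 = 0, giving x = 0.296 V (positive root), so V_SG = 1.66 V.
I_D = (V_DD − V_SG)/R = (7.22 − 1.66) / 28 = 0.199 mA.

I_D = 0.199 mA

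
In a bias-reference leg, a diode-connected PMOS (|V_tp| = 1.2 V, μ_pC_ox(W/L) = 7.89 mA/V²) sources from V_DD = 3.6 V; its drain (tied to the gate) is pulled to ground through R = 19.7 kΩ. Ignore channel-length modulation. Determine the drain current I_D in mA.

I_D = 0.113 mA

With gate tied to drain, V_SG = V_SD ≥ V_SG − |V_tp|, so the device is in saturation.
KCL at the drain: ½ k_p (V_SG − |V_tp|)² = (V_DD − V_SG)/R.
Let x = V_SG − 1.2. Then 77.7 x² + x − 2.4 = 0, giving x = 0.169 V (positive root), so V_SG = 1.37 V.
I_D = (V_DD − V_SG)/R = (3.6 − 1.37) / 19.7 = 0.113 mA.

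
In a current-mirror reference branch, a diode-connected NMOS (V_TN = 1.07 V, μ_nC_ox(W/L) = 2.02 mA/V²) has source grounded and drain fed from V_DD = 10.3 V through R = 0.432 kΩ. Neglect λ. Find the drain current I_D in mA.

I_D = 13.0 mA

With gate tied to drain, V_GS = V_DS ≥ V_GS − V_TN, so the device is in saturation.
KCL at the drain: ½ k_n (V_GS − V_TN)² = (V_DD − V_GS)/R.
Let x = V_GS − 1.07. Then 0.436 x² + x − 9.23 = 0, giving x = 3.59 V (positive root), so V_GS = 4.66 V.
I_D = (V_DD − V_GS)/R = (10.3 − 4.66) / 0.432 = 13 mA.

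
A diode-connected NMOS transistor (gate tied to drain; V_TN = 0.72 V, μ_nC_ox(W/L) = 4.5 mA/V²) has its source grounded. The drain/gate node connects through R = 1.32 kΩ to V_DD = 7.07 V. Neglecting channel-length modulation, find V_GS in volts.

V_GS = 2.02 V

With gate tied to drain, V_GS = V_DS ≥ V_GS − V_TN, so the device is in saturation.
KCL at the drain: ½ k_n (V_GS − V_TN)² = (V_DD − V_GS)/R.
Let x = V_GS − 0.72. Then 2.97 x² + x − 6.35 = 0, giving x = 1.3 V (positive root), so V_GS = 2.02 V.
I_D = (V_DD − V_GS)/R = (7.07 − 2.02) / 1.32 = 3.82 mA.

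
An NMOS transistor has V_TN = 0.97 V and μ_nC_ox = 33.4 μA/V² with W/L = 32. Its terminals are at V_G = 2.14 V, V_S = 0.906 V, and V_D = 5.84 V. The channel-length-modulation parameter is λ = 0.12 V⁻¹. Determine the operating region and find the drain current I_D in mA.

Saturation; I_D = 0.0593 mA

V_GS = V_G − V_S = 2.14 − 0.906 = 1.23 V; V_DS = V_D − V_S = 5.84 − 0.906 = 4.93 V.
k_n = μ_nC_ox · (W/L) = 1.069 mA/V².
V_ov = V_GS − V_TN = 1.23 − 0.97 = 0.264 V.
Since V_DS = 4.93 V ≥ V_ov = 0.264 V, the device is in saturation.
I_D = ½ k_n V_ov² (1 + λ V_DS) = 0.5 × 1.069 × 0.264² × (1 + 0.12 × 4.93) = 0.0593 mA.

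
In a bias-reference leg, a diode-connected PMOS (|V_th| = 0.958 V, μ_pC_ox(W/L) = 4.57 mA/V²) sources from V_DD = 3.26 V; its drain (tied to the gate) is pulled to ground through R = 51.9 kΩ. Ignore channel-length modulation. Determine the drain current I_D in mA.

I_D = 0.0418 mA

With gate tied to drain, V_SG = V_SD ≥ V_SG − |V_th|, so the device is in saturation.
KCL at the drain: ½ k_p (V_SG − |V_th|)² = (V_DD − V_SG)/R.
Let x = V_SG − 0.958. Then 119 x² + x − 2.302 = 0, giving x = 0.135 V (positive root), so V_SG = 1.09 V.
I_D = (V_DD − V_SG)/R = (3.26 − 1.09) / 51.9 = 0.0418 mA.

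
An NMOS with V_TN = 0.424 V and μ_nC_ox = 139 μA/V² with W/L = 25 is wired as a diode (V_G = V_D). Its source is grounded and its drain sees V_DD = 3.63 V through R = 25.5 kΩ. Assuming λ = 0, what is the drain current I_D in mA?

I_D = 0.116 mA

With gate tied to drain, V_GS = V_DS ≥ V_GS − V_TN, so the device is in saturation.
k_n = μ_nC_ox · (W/L) = 3.475 mA/V².
KCL at the drain: ½ k_n (V_GS − V_TN)² = (V_DD − V_GS)/R.
Let x = V_GS − 0.424. Then 44.3 x² + x − 3.206 = 0, giving x = 0.258 V (positive root), so V_GS = 0.682 V.
I_D = (V_DD − V_GS)/R = (3.63 − 0.682) / 25.5 = 0.116 mA.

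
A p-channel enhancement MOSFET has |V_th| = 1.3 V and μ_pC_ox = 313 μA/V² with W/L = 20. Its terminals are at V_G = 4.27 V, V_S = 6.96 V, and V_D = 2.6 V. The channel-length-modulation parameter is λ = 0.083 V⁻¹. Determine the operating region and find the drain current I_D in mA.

Saturation; I_D = 8.24 mA

V_SG = V_S − V_G = 6.96 − 4.27 = 2.69 V; V_SD = V_S − V_D = 6.96 − 2.6 = 4.36 V.
k_p = μ_pC_ox · (W/L) = 6.26 mA/V².
V_ov = V_SG − |V_th| = 2.69 − 1.3 = 1.39 V.
Since V_SD = 4.36 V ≥ V_ov = 1.39 V, the device is in saturation.
I_D = ½ k_p V_ov² (1 + λ V_SD) = 0.5 × 6.26 × 1.39² × (1 + 0.083 × 4.36) = 8.24 mA.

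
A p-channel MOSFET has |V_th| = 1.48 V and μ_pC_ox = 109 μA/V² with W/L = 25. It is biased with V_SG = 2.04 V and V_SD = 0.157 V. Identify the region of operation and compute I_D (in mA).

k_p = μ_pC_ox · (W/L) = 2.725 mA/V².
V_ov = V_SG − |V_th| = 2.04 − 1.48 = 0.56 V.
Since V_SD = 0.157 V < V_ov = 0.56 V, the device is in the triode region.
I_D = k_p [V_ov · V_SD − ½ V_SD²] = 2.725 × [0.56 × 0.157 − 0.5 × 0.157²] = 0.206 mA.

Triode; I_D = 0.206 mA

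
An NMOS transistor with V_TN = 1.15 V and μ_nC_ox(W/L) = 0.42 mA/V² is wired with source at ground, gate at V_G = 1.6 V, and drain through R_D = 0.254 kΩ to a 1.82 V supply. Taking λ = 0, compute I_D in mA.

V_GS = V_G = 1.6 V, so V_ov = 1.6 − 1.15 = 0.45 V.
Assume saturation: I_D = ½ k_n V_ov² = 0.5 × 0.42 × 0.45² = 0.0425 mA, giving V_DS = V_DD − I_D R_D = 1.82 − 0.0425 × 0.254 = 1.81 V.
V_DS = 1.81 V ≥ V_ov = 0.45 V, confirming saturation.

I_D = 0.0425 mA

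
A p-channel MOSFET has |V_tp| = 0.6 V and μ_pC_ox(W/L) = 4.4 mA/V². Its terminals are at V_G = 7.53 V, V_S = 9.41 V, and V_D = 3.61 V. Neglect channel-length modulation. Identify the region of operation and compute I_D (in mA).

Saturation; I_D = 3.60 mA

V_SG = V_S − V_G = 9.41 − 7.53 = 1.88 V; V_SD = V_S − V_D = 9.41 − 3.61 = 5.8 V.
V_ov = V_SG − |V_tp| = 1.88 − 0.6 = 1.28 V.
Since V_SD = 5.8 V ≥ V_ov = 1.28 V, the device is in saturation.
I_D = ½ k_p V_ov² = 0.5 × 4.4 × 1.28² = 3.6 mA.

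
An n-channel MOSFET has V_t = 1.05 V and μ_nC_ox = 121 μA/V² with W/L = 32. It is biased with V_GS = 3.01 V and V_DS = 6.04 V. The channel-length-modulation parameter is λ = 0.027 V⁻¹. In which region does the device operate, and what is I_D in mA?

Saturation; I_D = 8.65 mA

k_n = μ_nC_ox · (W/L) = 3.872 mA/V².
V_ov = V_GS − V_t = 3.01 − 1.05 = 1.96 V.
Since V_DS = 6.04 V ≥ V_ov = 1.96 V, the device is in saturation.
I_D = ½ k_n V_ov² (1 + λ V_DS) = 0.5 × 3.872 × 1.96² × (1 + 0.027 × 6.04) = 8.65 mA.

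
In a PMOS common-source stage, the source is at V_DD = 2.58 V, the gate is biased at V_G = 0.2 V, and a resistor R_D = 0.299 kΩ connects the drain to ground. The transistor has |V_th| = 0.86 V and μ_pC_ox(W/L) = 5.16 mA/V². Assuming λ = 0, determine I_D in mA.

V_SG = V_DD − V_G = 2.58 − 0.2 = 2.38 V, so V_ov = 2.38 − 0.86 = 1.52 V.
Assume saturation: I_D = ½ k_p V_ov² = 0.5 × 5.16 × 1.52² = 5.96 mA, giving V_SD = V_DD − I_D R_D = 2.58 − 5.96 × 0.299 = 0.798 V.
But 0.798 V < V_ov = 1.52 V, so the device is actually in triode.
In triode I_D = k_p[V_ov V_SD − ½ V_SD²] and I_D = (V_DD − V_SD)/R_D. Equating: 0.771 V_SD² − 3.345 V_SD + 2.58 = 0, giving V_SD = 1 V (the root below V_ov).
I_D = (2.58 − 1) / 0.299 = 5.27 mA.

I_D = 5.27 mA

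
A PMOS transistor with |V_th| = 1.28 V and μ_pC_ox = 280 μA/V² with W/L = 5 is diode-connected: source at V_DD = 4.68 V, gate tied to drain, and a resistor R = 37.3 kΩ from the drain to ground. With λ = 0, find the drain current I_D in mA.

With gate tied to drain, V_SG = V_SD ≥ V_SG − |V_th|, so the device is in saturation.
k_p = μ_pC_ox · (W/L) = 1.4 mA/V².
KCL at the drain: ½ k_p (V_SG − |V_th|)² = (V_DD − V_SG)/R.
Let x = V_SG − 1.28. Then 26.1 x² + x − 3.4 = 0, giving x = 0.342 V (positive root), so V_SG = 1.62 V.
I_D = (V_DD − V_SG)/R = (4.68 − 1.62) / 37.3 = 0.082 mA.

I_D = 0.0820 mA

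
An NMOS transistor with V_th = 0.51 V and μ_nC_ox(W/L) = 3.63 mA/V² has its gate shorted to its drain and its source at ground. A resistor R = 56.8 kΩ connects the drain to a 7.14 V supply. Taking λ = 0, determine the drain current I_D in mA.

I_D = 0.112 mA

With gate tied to drain, V_GS = V_DS ≥ V_GS − V_th, so the device is in saturation.
KCL at the drain: ½ k_n (V_GS − V_th)² = (V_DD − V_GS)/R.
Let x = V_GS − 0.51. Then 103 x² + x − 6.63 = 0, giving x = 0.249 V (positive root), so V_GS = 0.759 V.
I_D = (V_DD − V_GS)/R = (7.14 − 0.759) / 56.8 = 0.112 mA.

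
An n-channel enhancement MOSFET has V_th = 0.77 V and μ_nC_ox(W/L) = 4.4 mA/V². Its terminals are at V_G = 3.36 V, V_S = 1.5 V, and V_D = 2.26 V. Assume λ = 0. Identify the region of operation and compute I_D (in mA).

V_GS = V_G − V_S = 3.36 − 1.5 = 1.86 V; V_DS = V_D − V_S = 2.26 − 1.5 = 0.76 V.
V_ov = V_GS − V_th = 1.86 − 0.77 = 1.09 V.
Since V_DS = 0.76 V < V_ov = 1.09 V, the device is in the triode region.
I_D = k_n [V_ov · V_DS − ½ V_DS²] = 4.4 × [1.09 × 0.76 − 0.5 × 0.76²] = 2.37 mA.

Triode; I_D = 2.37 mA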